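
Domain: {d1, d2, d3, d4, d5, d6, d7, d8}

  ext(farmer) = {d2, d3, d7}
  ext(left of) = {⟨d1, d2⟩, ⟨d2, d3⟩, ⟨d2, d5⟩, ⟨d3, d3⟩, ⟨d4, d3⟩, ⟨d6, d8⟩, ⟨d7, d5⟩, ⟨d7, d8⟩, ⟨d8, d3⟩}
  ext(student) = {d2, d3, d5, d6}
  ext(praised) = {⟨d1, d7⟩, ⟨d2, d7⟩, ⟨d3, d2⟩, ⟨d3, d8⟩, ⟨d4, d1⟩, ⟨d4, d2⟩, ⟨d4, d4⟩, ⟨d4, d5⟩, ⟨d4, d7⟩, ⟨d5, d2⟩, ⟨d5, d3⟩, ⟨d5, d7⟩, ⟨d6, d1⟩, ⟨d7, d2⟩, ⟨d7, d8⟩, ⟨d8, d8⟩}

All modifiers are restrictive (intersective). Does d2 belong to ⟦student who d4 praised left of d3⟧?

yes

⟦who d4 praised⟧ = {x : ⟨d4, x⟩ ∈ ⟦praised⟧} = {d1, d2, d4, d5, d7}
⟦left of d3⟧ = {x : ⟨x, d3⟩ ∈ ⟦left of⟧} = {d2, d3, d4, d8}
⟦student⟧ = {d2, d3, d5, d6}
… ∩ ⟦who d4 praised⟧ = {d2, d3, d5, d6} ∩ {d1, d2, d4, d5, d7} = {d2, d5}
… ∩ ⟦left of d3⟧ = {d2, d5} ∩ {d2, d3, d4, d8} = {d2}
⟦student who d4 praised left of d3⟧ = {d2}; d2 ∈ this set.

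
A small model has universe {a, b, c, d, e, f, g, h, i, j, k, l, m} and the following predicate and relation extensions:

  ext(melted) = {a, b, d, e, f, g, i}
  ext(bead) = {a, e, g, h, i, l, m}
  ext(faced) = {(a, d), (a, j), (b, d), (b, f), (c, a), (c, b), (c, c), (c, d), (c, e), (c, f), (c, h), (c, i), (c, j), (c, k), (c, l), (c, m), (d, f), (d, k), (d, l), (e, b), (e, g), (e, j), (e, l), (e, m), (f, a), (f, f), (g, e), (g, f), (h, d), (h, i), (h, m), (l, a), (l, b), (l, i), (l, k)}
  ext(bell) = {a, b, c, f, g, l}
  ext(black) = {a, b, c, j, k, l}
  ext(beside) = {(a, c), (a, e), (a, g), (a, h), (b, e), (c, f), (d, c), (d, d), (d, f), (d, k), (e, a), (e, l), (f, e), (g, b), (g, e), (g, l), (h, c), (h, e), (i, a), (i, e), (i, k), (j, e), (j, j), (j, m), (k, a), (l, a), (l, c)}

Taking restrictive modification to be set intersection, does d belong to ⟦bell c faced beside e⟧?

⟦c faced⟧ = {x : ⟨c, x⟩ ∈ ⟦faced⟧} = {a, b, c, d, e, f, h, i, j, k, l, m}
⟦beside e⟧ = {x : ⟨x, e⟩ ∈ ⟦beside⟧} = {a, b, f, g, h, i, j}
⟦bell⟧ = {a, b, c, f, g, l}
… ∩ ⟦c faced⟧ = {a, b, c, f, g, l} ∩ {a, b, c, d, e, f, h, i, j, k, l, m} = {a, b, c, f, l}
… ∩ ⟦beside e⟧ = {a, b, c, f, l} ∩ {a, b, f, g, h, i, j} = {a, b, f}
⟦bell c faced beside e⟧ = {a, b, f}; d ∉ this set.

no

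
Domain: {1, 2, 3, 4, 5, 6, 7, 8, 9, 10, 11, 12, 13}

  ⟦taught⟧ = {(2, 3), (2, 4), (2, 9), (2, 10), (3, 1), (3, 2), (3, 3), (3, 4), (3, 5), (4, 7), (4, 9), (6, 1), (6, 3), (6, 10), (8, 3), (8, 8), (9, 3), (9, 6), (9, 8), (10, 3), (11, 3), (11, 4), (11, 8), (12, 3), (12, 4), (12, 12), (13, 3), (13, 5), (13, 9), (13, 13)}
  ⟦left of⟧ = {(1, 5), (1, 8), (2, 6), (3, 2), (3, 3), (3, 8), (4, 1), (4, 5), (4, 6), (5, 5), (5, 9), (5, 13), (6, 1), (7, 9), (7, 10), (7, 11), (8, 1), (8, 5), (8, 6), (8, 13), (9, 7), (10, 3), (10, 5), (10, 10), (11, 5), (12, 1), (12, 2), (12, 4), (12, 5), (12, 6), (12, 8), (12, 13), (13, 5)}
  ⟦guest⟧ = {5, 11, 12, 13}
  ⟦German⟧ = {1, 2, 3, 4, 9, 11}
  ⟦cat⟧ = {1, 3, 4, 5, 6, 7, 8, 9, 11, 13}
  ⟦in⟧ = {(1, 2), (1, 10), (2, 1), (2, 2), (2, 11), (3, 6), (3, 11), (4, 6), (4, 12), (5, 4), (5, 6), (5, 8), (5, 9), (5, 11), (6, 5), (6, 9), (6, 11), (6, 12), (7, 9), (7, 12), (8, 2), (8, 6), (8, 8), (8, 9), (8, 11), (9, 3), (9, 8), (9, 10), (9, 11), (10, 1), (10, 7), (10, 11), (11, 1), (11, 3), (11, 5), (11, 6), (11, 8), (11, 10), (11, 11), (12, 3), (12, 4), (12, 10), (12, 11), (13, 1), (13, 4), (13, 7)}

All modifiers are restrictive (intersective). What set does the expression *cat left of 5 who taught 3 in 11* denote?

{8, 11}

⟦left of 5⟧ = {x : ⟨x, 5⟩ ∈ ⟦left of⟧} = {1, 4, 5, 8, 10, 11, 12, 13}
⟦who taught 3⟧ = {x : ⟨x, 3⟩ ∈ ⟦taught⟧} = {2, 3, 6, 8, 9, 10, 11, 12, 13}
⟦in 11⟧ = {x : ⟨x, 11⟩ ∈ ⟦in⟧} = {2, 3, 5, 6, 8, 9, 10, 11, 12}
⟦cat⟧ = {1, 3, 4, 5, 6, 7, 8, 9, 11, 13}
… ∩ ⟦left of 5⟧ = {1, 3, 4, 5, 6, 7, 8, 9, 11, 13} ∩ {1, 4, 5, 8, 10, 11, 12, 13} = {1, 4, 5, 8, 11, 13}
… ∩ ⟦who taught 3⟧ = {1, 4, 5, 8, 11, 13} ∩ {2, 3, 6, 8, 9, 10, 11, 12, 13} = {8, 11, 13}
… ∩ ⟦in 11⟧ = {8, 11, 13} ∩ {2, 3, 5, 6, 8, 9, 10, 11, 12} = {8, 11}
So ⟦cat left of 5 who taught 3 in 11⟧ = {8, 11}.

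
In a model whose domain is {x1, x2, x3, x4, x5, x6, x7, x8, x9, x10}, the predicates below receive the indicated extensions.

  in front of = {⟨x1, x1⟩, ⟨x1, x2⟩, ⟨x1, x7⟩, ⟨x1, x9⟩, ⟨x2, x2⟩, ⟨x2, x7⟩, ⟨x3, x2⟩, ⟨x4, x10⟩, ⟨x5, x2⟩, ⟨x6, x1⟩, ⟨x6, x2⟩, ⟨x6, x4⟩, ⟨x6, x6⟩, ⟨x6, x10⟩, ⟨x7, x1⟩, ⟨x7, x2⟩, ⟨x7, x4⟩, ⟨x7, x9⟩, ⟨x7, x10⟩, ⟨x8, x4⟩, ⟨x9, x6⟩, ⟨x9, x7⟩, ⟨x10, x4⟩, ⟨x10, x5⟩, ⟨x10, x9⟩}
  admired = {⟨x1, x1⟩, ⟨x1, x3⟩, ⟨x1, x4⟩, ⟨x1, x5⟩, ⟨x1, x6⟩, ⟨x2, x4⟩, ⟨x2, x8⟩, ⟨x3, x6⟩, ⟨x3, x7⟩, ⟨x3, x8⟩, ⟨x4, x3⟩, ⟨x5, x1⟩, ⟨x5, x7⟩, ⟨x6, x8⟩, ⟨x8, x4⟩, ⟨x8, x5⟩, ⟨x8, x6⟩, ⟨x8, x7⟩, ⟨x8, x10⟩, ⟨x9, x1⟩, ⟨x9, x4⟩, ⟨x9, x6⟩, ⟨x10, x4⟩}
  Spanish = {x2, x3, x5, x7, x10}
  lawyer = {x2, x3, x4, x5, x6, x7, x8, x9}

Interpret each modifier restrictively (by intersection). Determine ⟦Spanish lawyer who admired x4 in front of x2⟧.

⟦who admired x4⟧ = {x : ⟨x, x4⟩ ∈ ⟦admired⟧} = {x1, x2, x8, x9, x10}
⟦in front of x2⟧ = {x : ⟨x, x2⟩ ∈ ⟦in front of⟧} = {x1, x2, x3, x5, x6, x7}
⟦lawyer⟧ = {x2, x3, x4, x5, x6, x7, x8, x9}
… ∩ ⟦who admired x4⟧ = {x2, x3, x4, x5, x6, x7, x8, x9} ∩ {x1, x2, x8, x9, x10} = {x2, x8, x9}
… ∩ ⟦in front of x2⟧ = {x2, x8, x9} ∩ {x1, x2, x3, x5, x6, x7} = {x2}
… ∩ ⟦Spanish⟧ = {x2} ∩ {x2, x3, x5, x7, x10} = {x2}
So ⟦Spanish lawyer who admired x4 in front of x2⟧ = {x2}.

{x2}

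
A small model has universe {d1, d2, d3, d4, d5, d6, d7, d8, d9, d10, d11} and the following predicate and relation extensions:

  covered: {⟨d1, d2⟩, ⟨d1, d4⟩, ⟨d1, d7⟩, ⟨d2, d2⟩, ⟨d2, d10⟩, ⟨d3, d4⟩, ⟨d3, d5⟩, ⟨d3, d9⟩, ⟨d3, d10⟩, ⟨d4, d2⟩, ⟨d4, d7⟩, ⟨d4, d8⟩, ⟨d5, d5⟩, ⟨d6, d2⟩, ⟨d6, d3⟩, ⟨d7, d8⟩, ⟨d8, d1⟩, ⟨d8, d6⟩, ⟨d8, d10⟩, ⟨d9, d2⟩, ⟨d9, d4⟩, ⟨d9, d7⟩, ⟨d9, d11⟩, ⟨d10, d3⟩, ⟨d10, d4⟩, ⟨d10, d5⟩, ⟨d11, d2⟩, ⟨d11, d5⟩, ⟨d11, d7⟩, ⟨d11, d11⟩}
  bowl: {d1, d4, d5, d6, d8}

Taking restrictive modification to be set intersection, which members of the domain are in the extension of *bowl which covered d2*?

{d1, d4, d6}

⟦which covered d2⟧ = {x : ⟨x, d2⟩ ∈ ⟦covered⟧} = {d1, d2, d4, d6, d9, d11}
⟦bowl⟧ = {d1, d4, d5, d6, d8}
… ∩ ⟦which covered d2⟧ = {d1, d4, d5, d6, d8} ∩ {d1, d2, d4, d6, d9, d11} = {d1, d4, d6}
So ⟦bowl which covered d2⟧ = {d1, d4, d6}.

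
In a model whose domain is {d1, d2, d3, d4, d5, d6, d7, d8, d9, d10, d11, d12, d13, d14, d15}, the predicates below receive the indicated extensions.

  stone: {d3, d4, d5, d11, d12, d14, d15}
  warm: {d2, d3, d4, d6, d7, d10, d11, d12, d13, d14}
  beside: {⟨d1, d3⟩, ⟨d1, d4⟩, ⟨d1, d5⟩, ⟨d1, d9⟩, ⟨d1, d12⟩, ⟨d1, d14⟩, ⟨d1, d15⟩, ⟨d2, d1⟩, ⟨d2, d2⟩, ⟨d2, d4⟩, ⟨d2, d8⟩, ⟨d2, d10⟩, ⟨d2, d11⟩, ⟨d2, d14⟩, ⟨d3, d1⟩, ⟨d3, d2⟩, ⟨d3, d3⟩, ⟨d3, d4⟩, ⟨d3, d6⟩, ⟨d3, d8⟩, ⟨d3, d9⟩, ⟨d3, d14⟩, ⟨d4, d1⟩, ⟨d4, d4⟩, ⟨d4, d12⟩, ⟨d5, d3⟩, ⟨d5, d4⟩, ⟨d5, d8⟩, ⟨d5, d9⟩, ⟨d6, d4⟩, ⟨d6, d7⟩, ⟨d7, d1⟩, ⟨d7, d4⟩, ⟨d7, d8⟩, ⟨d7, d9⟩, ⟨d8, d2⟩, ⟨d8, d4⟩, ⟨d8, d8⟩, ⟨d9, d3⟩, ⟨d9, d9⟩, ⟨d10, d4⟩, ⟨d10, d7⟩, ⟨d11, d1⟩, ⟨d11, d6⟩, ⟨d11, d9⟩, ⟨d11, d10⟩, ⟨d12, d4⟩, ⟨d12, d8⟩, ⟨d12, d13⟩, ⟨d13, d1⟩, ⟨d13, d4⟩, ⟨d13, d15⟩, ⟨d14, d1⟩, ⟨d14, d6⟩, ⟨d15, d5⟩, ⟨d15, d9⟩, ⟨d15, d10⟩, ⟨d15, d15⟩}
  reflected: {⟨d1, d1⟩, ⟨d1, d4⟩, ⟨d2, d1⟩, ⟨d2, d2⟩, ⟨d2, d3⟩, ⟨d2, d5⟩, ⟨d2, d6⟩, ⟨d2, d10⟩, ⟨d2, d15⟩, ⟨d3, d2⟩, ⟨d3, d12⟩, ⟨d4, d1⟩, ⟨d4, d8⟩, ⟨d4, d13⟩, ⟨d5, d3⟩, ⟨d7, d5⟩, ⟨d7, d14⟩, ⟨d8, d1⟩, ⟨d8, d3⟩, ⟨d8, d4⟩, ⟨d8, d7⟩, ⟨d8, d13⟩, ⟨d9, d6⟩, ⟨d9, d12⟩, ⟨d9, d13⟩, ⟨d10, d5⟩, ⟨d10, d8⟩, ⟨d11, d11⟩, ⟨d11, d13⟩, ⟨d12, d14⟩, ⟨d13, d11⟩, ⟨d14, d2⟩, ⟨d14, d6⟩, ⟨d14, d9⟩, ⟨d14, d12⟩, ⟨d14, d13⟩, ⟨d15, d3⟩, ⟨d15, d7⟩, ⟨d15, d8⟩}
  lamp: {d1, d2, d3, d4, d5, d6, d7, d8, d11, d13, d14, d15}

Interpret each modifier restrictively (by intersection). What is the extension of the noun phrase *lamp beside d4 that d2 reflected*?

{d1, d2, d3, d5, d6}

⟦beside d4⟧ = {x : ⟨x, d4⟩ ∈ ⟦beside⟧} = {d1, d2, d3, d4, d5, d6, d7, d8, d10, d12, d13}
⟦that d2 reflected⟧ = {x : ⟨d2, x⟩ ∈ ⟦reflected⟧} = {d1, d2, d3, d5, d6, d10, d15}
⟦lamp⟧ = {d1, d2, d3, d4, d5, d6, d7, d8, d11, d13, d14, d15}
… ∩ ⟦beside d4⟧ = {d1, d2, d3, d4, d5, d6, d7, d8, d11, d13, d14, d15} ∩ {d1, d2, d3, d4, d5, d6, d7, d8, d10, d12, d13} = {d1, d2, d3, d4, d5, d6, d7, d8, d13}
… ∩ ⟦that d2 reflected⟧ = {d1, d2, d3, d4, d5, d6, d7, d8, d13} ∩ {d1, d2, d3, d5, d6, d10, d15} = {d1, d2, d3, d5, d6}
So ⟦lamp beside d4 that d2 reflected⟧ = {d1, d2, d3, d5, d6}.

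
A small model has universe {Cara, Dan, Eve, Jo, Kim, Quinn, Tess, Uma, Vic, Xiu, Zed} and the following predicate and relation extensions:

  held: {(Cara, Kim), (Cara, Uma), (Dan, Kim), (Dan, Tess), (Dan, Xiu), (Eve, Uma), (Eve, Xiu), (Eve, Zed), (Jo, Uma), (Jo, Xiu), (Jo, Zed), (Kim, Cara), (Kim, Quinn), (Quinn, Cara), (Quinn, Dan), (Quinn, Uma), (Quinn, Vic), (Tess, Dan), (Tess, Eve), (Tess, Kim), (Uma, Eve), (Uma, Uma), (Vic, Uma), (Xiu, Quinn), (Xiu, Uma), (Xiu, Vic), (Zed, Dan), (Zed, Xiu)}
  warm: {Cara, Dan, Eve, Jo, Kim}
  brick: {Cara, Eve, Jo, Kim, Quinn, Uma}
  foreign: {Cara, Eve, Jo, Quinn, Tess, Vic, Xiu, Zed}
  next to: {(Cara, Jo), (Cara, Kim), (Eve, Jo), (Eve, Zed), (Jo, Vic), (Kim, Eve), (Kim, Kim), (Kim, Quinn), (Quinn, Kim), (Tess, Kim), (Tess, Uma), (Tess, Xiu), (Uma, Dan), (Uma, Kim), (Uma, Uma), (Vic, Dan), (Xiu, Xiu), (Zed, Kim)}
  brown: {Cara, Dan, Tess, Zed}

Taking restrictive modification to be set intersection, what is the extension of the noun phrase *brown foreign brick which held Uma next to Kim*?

⟦which held Uma⟧ = {x : ⟨x, Uma⟩ ∈ ⟦held⟧} = {Cara, Eve, Jo, Quinn, Uma, Vic, Xiu}
⟦next to Kim⟧ = {x : ⟨x, Kim⟩ ∈ ⟦next to⟧} = {Cara, Kim, Quinn, Tess, Uma, Zed}
⟦brick⟧ = {Cara, Eve, Jo, Kim, Quinn, Uma}
… ∩ ⟦which held Uma⟧ = {Cara, Eve, Jo, Kim, Quinn, Uma} ∩ {Cara, Eve, Jo, Quinn, Uma, Vic, Xiu} = {Cara, Eve, Jo, Quinn, Uma}
… ∩ ⟦next to Kim⟧ = {Cara, Eve, Jo, Quinn, Uma} ∩ {Cara, Kim, Quinn, Tess, Uma, Zed} = {Cara, Quinn, Uma}
… ∩ ⟦brown⟧ = {Cara, Quinn, Uma} ∩ {Cara, Dan, Tess, Zed} = {Cara}
… ∩ ⟦foreign⟧ = {Cara} ∩ {Cara, Eve, Jo, Quinn, Tess, Vic, Xiu, Zed} = {Cara}
So ⟦brown foreign brick which held Uma next to Kim⟧ = {Cara}.

{Cara}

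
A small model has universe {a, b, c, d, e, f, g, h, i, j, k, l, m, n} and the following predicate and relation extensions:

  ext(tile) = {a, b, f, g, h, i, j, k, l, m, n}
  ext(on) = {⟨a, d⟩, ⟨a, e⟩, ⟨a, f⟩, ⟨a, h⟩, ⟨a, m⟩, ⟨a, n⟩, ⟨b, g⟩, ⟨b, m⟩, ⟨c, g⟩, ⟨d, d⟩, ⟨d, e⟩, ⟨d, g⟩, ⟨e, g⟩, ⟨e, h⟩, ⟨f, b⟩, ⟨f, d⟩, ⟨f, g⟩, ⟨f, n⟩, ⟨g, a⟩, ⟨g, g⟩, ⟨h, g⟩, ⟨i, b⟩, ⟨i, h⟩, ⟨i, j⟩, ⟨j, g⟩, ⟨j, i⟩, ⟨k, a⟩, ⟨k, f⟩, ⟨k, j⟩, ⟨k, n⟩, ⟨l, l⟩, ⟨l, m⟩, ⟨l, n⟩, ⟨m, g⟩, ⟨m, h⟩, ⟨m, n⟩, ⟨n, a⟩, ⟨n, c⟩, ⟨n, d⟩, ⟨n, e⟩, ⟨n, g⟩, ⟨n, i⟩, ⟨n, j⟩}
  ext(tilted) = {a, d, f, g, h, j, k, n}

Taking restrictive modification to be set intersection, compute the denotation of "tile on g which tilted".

⟦on g⟧ = {x : ⟨x, g⟩ ∈ ⟦on⟧} = {b, c, d, e, f, g, h, j, m, n}
⟦which tilted⟧ = ⟦tilted⟧ = {a, d, f, g, h, j, k, n}
⟦tile⟧ = {a, b, f, g, h, i, j, k, l, m, n}
… ∩ ⟦on g⟧ = {a, b, f, g, h, i, j, k, l, m, n} ∩ {b, c, d, e, f, g, h, j, m, n} = {b, f, g, h, j, m, n}
… ∩ ⟦which tilted⟧ = {b, f, g, h, j, m, n} ∩ {a, d, f, g, h, j, k, n} = {f, g, h, j, n}
So ⟦tile on g which tilted⟧ = {f, g, h, j, n}.

{f, g, h, j, n}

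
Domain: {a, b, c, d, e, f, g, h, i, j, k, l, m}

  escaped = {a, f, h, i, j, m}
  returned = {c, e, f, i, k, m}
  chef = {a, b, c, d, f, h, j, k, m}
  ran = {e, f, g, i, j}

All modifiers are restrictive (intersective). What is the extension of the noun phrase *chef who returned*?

{c, f, k, m}

⟦who returned⟧ = ⟦returned⟧ = {c, e, f, i, k, m}
⟦chef⟧ = {a, b, c, d, f, h, j, k, m}
… ∩ ⟦who returned⟧ = {a, b, c, d, f, h, j, k, m} ∩ {c, e, f, i, k, m} = {c, f, k, m}
So ⟦chef who returned⟧ = {c, f, k, m}.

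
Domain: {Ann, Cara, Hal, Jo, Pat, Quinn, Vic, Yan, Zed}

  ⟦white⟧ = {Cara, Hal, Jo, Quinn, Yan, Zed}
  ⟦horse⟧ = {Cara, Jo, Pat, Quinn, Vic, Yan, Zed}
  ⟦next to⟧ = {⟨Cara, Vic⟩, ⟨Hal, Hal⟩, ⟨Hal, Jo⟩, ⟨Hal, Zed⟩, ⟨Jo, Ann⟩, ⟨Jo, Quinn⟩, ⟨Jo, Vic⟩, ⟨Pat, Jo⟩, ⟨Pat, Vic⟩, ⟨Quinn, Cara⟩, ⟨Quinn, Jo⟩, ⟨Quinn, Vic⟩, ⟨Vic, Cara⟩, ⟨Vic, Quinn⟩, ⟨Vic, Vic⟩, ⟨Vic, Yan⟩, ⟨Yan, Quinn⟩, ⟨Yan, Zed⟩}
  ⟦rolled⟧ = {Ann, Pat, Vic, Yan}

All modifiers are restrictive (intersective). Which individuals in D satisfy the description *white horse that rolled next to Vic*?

⟦that rolled⟧ = ⟦rolled⟧ = {Ann, Pat, Vic, Yan}
⟦next to Vic⟧ = {x : ⟨x, Vic⟩ ∈ ⟦next to⟧} = {Cara, Jo, Pat, Quinn, Vic}
⟦horse⟧ = {Cara, Jo, Pat, Quinn, Vic, Yan, Zed}
… ∩ ⟦that rolled⟧ = {Cara, Jo, Pat, Quinn, Vic, Yan, Zed} ∩ {Ann, Pat, Vic, Yan} = {Pat, Vic, Yan}
… ∩ ⟦next to Vic⟧ = {Pat, Vic, Yan} ∩ {Cara, Jo, Pat, Quinn, Vic} = {Pat, Vic}
… ∩ ⟦white⟧ = {Pat, Vic} ∩ {Cara, Hal, Jo, Quinn, Yan, Zed} = ∅
So ⟦white horse that rolled next to Vic⟧ = {}.

{}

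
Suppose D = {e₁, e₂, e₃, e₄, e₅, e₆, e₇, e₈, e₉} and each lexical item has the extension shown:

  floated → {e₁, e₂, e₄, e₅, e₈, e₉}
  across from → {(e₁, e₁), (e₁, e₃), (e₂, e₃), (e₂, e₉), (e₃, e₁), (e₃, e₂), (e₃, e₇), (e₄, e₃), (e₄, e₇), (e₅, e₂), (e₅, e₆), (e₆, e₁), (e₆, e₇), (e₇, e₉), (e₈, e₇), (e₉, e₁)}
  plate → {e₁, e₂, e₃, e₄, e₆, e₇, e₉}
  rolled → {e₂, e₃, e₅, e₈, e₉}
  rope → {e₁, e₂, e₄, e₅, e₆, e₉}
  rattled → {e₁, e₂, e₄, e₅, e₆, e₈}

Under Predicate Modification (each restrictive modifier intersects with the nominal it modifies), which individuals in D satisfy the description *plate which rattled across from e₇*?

{e₄, e₆}

⟦which rattled⟧ = ⟦rattled⟧ = {e₁, e₂, e₄, e₅, e₆, e₈}
⟦across from e₇⟧ = {x : ⟨x, e₇⟩ ∈ ⟦across from⟧} = {e₃, e₄, e₆, e₈}
⟦plate⟧ = {e₁, e₂, e₃, e₄, e₆, e₇, e₉}
… ∩ ⟦which rattled⟧ = {e₁, e₂, e₃, e₄, e₆, e₇, e₉} ∩ {e₁, e₂, e₄, e₅, e₆, e₈} = {e₁, e₂, e₄, e₆}
… ∩ ⟦across from e₇⟧ = {e₁, e₂, e₄, e₆} ∩ {e₃, e₄, e₆, e₈} = {e₄, e₆}
So ⟦plate which rattled across from e₇⟧ = {e₄, e₆}.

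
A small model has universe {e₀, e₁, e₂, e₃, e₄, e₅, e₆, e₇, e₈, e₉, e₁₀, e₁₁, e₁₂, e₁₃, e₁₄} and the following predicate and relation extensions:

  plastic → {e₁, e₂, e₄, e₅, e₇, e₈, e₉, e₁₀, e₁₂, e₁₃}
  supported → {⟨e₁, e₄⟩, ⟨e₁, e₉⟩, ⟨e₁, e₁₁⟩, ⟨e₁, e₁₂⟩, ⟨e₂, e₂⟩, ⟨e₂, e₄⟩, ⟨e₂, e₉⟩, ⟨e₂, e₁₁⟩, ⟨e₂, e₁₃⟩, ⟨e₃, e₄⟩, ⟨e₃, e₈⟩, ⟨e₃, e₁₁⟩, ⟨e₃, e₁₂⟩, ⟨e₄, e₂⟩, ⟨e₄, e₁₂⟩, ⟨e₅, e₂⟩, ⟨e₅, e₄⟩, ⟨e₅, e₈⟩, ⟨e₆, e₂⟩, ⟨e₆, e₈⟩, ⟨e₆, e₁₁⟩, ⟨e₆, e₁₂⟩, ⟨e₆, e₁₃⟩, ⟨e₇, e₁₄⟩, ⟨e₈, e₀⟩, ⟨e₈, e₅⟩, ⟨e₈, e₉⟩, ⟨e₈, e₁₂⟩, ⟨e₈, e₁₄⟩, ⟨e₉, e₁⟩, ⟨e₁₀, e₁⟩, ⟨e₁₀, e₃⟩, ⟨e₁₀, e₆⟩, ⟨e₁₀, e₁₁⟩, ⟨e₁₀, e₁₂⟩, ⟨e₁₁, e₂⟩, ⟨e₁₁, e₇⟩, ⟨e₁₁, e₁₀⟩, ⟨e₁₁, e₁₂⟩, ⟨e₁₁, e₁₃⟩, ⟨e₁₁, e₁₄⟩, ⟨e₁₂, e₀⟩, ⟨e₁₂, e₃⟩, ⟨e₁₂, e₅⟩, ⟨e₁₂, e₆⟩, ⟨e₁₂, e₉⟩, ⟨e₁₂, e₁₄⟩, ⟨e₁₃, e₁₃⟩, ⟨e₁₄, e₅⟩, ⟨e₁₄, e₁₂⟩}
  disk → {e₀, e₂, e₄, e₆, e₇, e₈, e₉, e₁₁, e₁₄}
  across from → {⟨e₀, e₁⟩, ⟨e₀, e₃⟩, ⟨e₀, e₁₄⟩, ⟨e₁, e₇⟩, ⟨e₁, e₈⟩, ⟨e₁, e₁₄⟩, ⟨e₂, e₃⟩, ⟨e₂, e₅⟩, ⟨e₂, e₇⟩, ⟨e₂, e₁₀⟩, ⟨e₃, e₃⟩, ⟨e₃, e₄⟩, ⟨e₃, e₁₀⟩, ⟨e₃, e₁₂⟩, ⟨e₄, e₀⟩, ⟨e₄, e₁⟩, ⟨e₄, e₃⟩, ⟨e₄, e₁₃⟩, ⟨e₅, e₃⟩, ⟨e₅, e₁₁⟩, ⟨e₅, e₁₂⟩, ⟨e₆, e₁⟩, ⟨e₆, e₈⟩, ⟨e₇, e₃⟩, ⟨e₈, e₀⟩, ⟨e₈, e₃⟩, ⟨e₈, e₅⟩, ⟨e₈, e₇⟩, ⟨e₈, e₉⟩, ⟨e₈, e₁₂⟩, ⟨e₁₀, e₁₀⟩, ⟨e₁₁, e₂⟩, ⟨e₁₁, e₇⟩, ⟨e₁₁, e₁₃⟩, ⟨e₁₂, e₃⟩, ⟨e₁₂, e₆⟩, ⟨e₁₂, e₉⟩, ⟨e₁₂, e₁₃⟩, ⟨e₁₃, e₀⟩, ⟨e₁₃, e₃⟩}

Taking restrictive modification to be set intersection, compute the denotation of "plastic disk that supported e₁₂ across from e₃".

⟦that supported e₁₂⟧ = {x : ⟨x, e₁₂⟩ ∈ ⟦supported⟧} = {e₁, e₃, e₄, e₆, e₈, e₁₀, e₁₁, e₁₄}
⟦across from e₃⟧ = {x : ⟨x, e₃⟩ ∈ ⟦across from⟧} = {e₀, e₂, e₃, e₄, e₅, e₇, e₈, e₁₂, e₁₃}
⟦disk⟧ = {e₀, e₂, e₄, e₆, e₇, e₈, e₉, e₁₁, e₁₄}
… ∩ ⟦that supported e₁₂⟧ = {e₀, e₂, e₄, e₆, e₇, e₈, e₉, e₁₁, e₁₄} ∩ {e₁, e₃, e₄, e₆, e₈, e₁₀, e₁₁, e₁₄} = {e₄, e₆, e₈, e₁₁, e₁₄}
… ∩ ⟦across from e₃⟧ = {e₄, e₆, e₈, e₁₁, e₁₄} ∩ {e₀, e₂, e₃, e₄, e₅, e₇, e₈, e₁₂, e₁₃} = {e₄, e₈}
… ∩ ⟦plastic⟧ = {e₄, e₈} ∩ {e₁, e₂, e₄, e₅, e₇, e₈, e₉, e₁₀, e₁₂, e₁₃} = {e₄, e₈}
So ⟦plastic disk that supported e₁₂ across from e₃⟧ = {e₄, e₈}.

{e₄, e₈}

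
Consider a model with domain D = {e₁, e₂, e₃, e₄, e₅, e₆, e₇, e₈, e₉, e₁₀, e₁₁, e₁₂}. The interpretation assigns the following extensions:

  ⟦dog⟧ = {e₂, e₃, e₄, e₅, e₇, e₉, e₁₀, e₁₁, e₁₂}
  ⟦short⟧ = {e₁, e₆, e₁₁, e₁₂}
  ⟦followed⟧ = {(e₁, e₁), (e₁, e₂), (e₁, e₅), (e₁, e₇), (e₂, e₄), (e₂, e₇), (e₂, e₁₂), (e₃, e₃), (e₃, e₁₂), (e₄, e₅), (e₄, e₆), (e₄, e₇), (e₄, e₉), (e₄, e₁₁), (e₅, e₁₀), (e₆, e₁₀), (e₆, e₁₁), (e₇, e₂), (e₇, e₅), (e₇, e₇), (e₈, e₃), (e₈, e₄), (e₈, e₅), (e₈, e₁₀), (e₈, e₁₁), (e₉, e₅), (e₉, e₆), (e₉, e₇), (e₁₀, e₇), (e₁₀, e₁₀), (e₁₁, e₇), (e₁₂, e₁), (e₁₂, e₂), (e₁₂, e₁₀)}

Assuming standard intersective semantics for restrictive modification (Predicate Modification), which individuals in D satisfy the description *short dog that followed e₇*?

{e₁₁}

⟦that followed e₇⟧ = {x : ⟨x, e₇⟩ ∈ ⟦followed⟧} = {e₁, e₂, e₄, e₇, e₉, e₁₀, e₁₁}
⟦dog⟧ = {e₂, e₃, e₄, e₅, e₇, e₉, e₁₀, e₁₁, e₁₂}
… ∩ ⟦that followed e₇⟧ = {e₂, e₃, e₄, e₅, e₇, e₉, e₁₀, e₁₁, e₁₂} ∩ {e₁, e₂, e₄, e₇, e₉, e₁₀, e₁₁} = {e₂, e₄, e₇, e₉, e₁₀, e₁₁}
… ∩ ⟦short⟧ = {e₂, e₄, e₇, e₉, e₁₀, e₁₁} ∩ {e₁, e₆, e₁₁, e₁₂} = {e₁₁}
So ⟦short dog that followed e₇⟧ = {e₁₁}.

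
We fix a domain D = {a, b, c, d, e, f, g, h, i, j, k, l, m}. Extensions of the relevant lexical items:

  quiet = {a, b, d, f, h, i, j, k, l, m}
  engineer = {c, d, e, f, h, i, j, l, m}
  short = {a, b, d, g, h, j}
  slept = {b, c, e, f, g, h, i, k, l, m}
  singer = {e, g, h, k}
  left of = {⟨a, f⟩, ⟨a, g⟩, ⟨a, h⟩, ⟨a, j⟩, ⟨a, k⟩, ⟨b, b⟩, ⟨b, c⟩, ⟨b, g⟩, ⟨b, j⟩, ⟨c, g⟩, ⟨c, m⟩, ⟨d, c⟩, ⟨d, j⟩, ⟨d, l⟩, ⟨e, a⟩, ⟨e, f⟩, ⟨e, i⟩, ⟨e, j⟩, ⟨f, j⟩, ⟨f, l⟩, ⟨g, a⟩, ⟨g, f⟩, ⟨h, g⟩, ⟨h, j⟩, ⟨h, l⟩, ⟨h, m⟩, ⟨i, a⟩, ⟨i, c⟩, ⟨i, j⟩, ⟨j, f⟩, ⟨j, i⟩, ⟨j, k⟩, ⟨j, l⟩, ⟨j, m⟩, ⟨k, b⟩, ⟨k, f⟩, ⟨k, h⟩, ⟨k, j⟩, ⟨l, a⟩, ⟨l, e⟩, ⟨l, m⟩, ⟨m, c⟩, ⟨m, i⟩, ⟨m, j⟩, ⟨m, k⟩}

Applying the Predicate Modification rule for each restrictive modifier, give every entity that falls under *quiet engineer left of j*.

{d, f, h, i, m}

⟦left of j⟧ = {x : ⟨x, j⟩ ∈ ⟦left of⟧} = {a, b, d, e, f, h, i, k, m}
⟦engineer⟧ = {c, d, e, f, h, i, j, l, m}
… ∩ ⟦left of j⟧ = {c, d, e, f, h, i, j, l, m} ∩ {a, b, d, e, f, h, i, k, m} = {d, e, f, h, i, m}
… ∩ ⟦quiet⟧ = {d, e, f, h, i, m} ∩ {a, b, d, f, h, i, j, k, l, m} = {d, f, h, i, m}
So ⟦quiet engineer left of j⟧ = {d, f, h, i, m}.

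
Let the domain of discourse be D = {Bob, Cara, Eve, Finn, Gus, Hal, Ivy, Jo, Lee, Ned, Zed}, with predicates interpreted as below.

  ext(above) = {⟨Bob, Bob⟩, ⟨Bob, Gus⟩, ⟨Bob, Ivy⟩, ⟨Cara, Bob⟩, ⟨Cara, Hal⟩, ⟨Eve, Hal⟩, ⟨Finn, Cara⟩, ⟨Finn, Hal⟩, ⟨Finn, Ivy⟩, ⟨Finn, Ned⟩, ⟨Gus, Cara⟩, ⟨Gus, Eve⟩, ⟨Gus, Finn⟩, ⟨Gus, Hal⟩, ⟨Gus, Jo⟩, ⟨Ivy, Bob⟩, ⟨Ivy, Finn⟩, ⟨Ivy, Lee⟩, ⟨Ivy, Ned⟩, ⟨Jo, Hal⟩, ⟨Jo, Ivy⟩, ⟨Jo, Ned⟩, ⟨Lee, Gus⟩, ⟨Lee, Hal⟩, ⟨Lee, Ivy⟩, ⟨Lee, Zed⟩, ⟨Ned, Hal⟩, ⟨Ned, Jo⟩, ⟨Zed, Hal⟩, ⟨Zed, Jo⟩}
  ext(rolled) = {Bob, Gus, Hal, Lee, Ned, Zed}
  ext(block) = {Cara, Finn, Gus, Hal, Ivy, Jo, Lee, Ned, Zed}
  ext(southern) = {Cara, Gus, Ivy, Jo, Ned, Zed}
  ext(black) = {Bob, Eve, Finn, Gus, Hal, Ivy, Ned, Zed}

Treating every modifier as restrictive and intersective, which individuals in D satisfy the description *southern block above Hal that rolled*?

{Gus, Ned, Zed}

⟦above Hal⟧ = {x : ⟨x, Hal⟩ ∈ ⟦above⟧} = {Cara, Eve, Finn, Gus, Jo, Lee, Ned, Zed}
⟦that rolled⟧ = ⟦rolled⟧ = {Bob, Gus, Hal, Lee, Ned, Zed}
⟦block⟧ = {Cara, Finn, Gus, Hal, Ivy, Jo, Lee, Ned, Zed}
… ∩ ⟦above Hal⟧ = {Cara, Finn, Gus, Hal, Ivy, Jo, Lee, Ned, Zed} ∩ {Cara, Eve, Finn, Gus, Jo, Lee, Ned, Zed} = {Cara, Finn, Gus, Jo, Lee, Ned, Zed}
… ∩ ⟦that rolled⟧ = {Cara, Finn, Gus, Jo, Lee, Ned, Zed} ∩ {Bob, Gus, Hal, Lee, Ned, Zed} = {Gus, Lee, Ned, Zed}
… ∩ ⟦southern⟧ = {Gus, Lee, Ned, Zed} ∩ {Cara, Gus, Ivy, Jo, Ned, Zed} = {Gus, Ned, Zed}
So ⟦southern block above Hal that rolled⟧ = {Gus, Ned, Zed}.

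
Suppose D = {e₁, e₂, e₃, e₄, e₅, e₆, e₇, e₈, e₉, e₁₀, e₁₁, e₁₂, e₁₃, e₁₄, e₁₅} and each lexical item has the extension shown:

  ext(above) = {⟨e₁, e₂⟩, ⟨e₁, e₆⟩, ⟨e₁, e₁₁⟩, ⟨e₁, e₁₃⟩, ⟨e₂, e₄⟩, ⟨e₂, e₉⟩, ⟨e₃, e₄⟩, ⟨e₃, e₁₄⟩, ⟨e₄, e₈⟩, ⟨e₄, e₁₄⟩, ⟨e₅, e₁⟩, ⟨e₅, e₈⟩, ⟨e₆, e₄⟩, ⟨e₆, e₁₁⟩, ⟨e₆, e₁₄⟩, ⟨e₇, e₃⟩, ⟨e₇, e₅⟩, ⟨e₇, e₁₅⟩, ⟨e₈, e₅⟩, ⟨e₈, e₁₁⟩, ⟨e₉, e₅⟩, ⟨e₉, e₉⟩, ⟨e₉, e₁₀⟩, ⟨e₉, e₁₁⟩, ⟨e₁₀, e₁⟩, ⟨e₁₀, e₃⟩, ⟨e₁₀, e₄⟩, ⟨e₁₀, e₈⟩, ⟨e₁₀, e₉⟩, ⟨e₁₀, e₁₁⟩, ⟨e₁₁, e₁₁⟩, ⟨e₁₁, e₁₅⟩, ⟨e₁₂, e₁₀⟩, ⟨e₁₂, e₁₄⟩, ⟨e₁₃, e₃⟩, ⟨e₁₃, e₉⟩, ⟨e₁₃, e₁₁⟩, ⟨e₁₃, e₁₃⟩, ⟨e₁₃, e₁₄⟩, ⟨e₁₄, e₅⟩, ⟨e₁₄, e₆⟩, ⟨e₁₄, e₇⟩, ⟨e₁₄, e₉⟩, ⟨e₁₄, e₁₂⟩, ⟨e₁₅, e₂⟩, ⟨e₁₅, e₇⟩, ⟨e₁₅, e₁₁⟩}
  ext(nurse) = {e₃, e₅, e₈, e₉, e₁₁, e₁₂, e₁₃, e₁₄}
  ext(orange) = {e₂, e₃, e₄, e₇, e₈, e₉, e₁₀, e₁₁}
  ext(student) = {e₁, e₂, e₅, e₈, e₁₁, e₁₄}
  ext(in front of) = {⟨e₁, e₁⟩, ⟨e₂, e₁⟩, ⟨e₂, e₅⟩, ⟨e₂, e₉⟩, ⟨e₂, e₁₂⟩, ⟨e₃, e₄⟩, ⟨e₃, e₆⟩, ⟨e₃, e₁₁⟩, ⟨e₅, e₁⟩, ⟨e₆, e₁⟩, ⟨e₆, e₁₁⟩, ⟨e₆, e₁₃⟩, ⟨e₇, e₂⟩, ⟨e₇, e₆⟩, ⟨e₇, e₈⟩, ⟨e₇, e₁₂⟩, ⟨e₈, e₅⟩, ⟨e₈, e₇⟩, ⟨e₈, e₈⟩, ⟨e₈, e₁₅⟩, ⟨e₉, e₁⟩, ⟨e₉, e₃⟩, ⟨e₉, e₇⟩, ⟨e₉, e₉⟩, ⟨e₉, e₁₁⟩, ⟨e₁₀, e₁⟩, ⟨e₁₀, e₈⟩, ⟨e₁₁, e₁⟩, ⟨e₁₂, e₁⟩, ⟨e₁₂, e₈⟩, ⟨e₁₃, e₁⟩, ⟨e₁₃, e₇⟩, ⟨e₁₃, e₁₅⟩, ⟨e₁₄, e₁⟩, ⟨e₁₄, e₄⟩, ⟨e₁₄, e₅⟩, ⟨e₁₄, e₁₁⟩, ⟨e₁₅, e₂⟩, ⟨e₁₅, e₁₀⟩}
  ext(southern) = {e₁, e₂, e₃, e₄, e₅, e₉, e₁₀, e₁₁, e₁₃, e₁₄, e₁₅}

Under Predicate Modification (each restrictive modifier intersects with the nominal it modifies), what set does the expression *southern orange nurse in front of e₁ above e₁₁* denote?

{e₉, e₁₁}

⟦in front of e₁⟧ = {x : ⟨x, e₁⟩ ∈ ⟦in front of⟧} = {e₁, e₂, e₅, e₆, e₉, e₁₀, e₁₁, e₁₂, e₁₃, e₁₄}
⟦above e₁₁⟧ = {x : ⟨x, e₁₁⟩ ∈ ⟦above⟧} = {e₁, e₆, e₈, e₉, e₁₀, e₁₁, e₁₃, e₁₅}
⟦nurse⟧ = {e₃, e₅, e₈, e₉, e₁₁, e₁₂, e₁₃, e₁₄}
… ∩ ⟦in front of e₁⟧ = {e₃, e₅, e₈, e₉, e₁₁, e₁₂, e₁₃, e₁₄} ∩ {e₁, e₂, e₅, e₆, e₉, e₁₀, e₁₁, e₁₂, e₁₃, e₁₄} = {e₅, e₉, e₁₁, e₁₂, e₁₃, e₁₄}
… ∩ ⟦above e₁₁⟧ = {e₅, e₉, e₁₁, e₁₂, e₁₃, e₁₄} ∩ {e₁, e₆, e₈, e₉, e₁₀, e₁₁, e₁₃, e₁₅} = {e₉, e₁₁, e₁₃}
… ∩ ⟦southern⟧ = {e₉, e₁₁, e₁₃} ∩ {e₁, e₂, e₃, e₄, e₅, e₉, e₁₀, e₁₁, e₁₃, e₁₄, e₁₅} = {e₉, e₁₁, e₁₃}
… ∩ ⟦orange⟧ = {e₉, e₁₁, e₁₃} ∩ {e₂, e₃, e₄, e₇, e₈, e₉, e₁₀, e₁₁} = {e₉, e₁₁}
So ⟦southern orange nurse in front of e₁ above e₁₁⟧ = {e₉, e₁₁}.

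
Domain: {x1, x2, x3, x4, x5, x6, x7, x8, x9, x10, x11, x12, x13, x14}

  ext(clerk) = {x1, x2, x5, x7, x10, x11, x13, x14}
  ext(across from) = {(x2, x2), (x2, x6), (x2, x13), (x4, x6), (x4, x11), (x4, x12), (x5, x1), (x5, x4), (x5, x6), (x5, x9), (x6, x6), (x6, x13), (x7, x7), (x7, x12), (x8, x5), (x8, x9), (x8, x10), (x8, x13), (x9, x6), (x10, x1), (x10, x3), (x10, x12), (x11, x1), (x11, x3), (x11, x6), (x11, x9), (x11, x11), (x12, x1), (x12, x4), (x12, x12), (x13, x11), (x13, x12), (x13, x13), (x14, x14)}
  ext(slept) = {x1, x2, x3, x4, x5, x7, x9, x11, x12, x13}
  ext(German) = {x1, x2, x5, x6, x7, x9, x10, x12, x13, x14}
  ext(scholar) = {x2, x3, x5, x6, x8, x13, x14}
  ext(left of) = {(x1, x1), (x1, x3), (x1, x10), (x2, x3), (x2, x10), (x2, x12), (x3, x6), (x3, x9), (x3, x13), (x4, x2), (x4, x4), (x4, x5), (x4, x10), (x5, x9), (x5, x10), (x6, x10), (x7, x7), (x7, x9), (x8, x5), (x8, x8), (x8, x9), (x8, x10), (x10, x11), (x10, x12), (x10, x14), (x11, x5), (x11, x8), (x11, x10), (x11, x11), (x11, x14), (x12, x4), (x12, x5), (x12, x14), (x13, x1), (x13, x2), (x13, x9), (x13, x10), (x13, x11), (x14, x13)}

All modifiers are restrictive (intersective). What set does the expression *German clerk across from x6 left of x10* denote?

⟦across from x6⟧ = {x : ⟨x, x6⟩ ∈ ⟦across from⟧} = {x2, x4, x5, x6, x9, x11}
⟦left of x10⟧ = {x : ⟨x, x10⟩ ∈ ⟦left of⟧} = {x1, x2, x4, x5, x6, x8, x11, x13}
⟦clerk⟧ = {x1, x2, x5, x7, x10, x11, x13, x14}
… ∩ ⟦across from x6⟧ = {x1, x2, x5, x7, x10, x11, x13, x14} ∩ {x2, x4, x5, x6, x9, x11} = {x2, x5, x11}
… ∩ ⟦left of x10⟧ = {x2, x5, x11} ∩ {x1, x2, x4, x5, x6, x8, x11, x13} = {x2, x5, x11}
… ∩ ⟦German⟧ = {x2, x5, x11} ∩ {x1, x2, x5, x6, x7, x9, x10, x12, x13, x14} = {x2, x5}
So ⟦German clerk across from x6 left of x10⟧ = {x2, x5}.

{x2, x5}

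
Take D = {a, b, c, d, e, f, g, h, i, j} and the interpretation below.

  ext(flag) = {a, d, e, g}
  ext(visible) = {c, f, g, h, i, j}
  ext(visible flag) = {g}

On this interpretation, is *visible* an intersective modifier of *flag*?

yes

⟦visible⟧ ∩ ⟦flag⟧ = {c, f, g, h, i, j} ∩ {a, d, e, g} = {g}
Observed ⟦visible flag⟧ = {g}.
These coincide, so the modifier is intersective here.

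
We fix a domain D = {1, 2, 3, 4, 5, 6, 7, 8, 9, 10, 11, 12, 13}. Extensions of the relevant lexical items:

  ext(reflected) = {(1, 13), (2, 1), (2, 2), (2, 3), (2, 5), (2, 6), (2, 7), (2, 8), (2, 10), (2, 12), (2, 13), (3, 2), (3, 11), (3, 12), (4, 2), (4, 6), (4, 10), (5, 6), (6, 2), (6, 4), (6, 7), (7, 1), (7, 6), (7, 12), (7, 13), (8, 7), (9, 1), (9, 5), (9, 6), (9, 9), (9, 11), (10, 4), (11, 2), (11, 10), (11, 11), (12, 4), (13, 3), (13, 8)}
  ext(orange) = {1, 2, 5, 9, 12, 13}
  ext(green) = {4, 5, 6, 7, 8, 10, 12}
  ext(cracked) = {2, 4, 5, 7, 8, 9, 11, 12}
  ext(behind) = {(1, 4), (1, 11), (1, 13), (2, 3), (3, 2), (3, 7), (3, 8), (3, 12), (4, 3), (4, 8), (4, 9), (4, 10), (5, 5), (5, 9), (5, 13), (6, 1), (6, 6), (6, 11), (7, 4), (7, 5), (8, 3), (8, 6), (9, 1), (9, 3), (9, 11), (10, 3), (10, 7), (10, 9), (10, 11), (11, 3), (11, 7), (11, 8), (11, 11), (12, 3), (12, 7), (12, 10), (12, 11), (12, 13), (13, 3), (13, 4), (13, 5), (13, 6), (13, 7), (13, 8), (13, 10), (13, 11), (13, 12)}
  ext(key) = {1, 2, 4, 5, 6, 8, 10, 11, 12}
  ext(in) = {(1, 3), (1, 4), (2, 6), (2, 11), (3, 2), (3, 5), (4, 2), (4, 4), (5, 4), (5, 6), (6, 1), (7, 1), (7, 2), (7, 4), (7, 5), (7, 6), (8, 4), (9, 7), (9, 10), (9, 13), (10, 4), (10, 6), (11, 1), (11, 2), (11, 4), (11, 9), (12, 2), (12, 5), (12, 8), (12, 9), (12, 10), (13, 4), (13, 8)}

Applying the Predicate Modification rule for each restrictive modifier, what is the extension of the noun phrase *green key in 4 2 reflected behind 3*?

⟦in 4⟧ = {x : ⟨x, 4⟩ ∈ ⟦in⟧} = {1, 4, 5, 7, 8, 10, 11, 13}
⟦2 reflected⟧ = {x : ⟨2, x⟩ ∈ ⟦reflected⟧} = {1, 2, 3, 5, 6, 7, 8, 10, 12, 13}
⟦behind 3⟧ = {x : ⟨x, 3⟩ ∈ ⟦behind⟧} = {2, 4, 8, 9, 10, 11, 12, 13}
⟦key⟧ = {1, 2, 4, 5, 6, 8, 10, 11, 12}
… ∩ ⟦in 4⟧ = {1, 2, 4, 5, 6, 8, 10, 11, 12} ∩ {1, 4, 5, 7, 8, 10, 11, 13} = {1, 4, 5, 8, 10, 11}
… ∩ ⟦2 reflected⟧ = {1, 4, 5, 8, 10, 11} ∩ {1, 2, 3, 5, 6, 7, 8, 10, 12, 13} = {1, 5, 8, 10}
… ∩ ⟦behind 3⟧ = {1, 5, 8, 10} ∩ {2, 4, 8, 9, 10, 11, 12, 13} = {8, 10}
… ∩ ⟦green⟧ = {8, 10} ∩ {4, 5, 6, 7, 8, 10, 12} = {8, 10}
So ⟦green key in 4 2 reflected behind 3⟧ = {8, 10}.

{8, 10}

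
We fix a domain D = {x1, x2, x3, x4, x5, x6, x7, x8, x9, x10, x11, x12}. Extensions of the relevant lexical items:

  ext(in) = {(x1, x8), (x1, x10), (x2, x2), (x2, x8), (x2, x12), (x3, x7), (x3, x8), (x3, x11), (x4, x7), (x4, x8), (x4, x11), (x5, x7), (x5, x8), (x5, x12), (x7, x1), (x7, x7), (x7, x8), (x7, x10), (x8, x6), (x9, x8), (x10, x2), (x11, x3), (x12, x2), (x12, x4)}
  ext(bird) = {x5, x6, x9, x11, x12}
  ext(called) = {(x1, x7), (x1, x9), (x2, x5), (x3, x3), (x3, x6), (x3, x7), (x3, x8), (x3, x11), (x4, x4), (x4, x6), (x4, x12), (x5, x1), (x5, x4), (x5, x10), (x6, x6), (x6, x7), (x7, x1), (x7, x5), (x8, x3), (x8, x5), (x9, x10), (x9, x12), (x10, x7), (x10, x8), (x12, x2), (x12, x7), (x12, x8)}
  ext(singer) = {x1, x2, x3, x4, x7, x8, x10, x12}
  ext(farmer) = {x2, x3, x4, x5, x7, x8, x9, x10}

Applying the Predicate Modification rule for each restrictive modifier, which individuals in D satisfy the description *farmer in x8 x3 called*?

⟦in x8⟧ = {x : ⟨x, x8⟩ ∈ ⟦in⟧} = {x1, x2, x3, x4, x5, x7, x9}
⟦x3 called⟧ = {x : ⟨x3, x⟩ ∈ ⟦called⟧} = {x3, x6, x7, x8, x11}
⟦farmer⟧ = {x2, x3, x4, x5, x7, x8, x9, x10}
… ∩ ⟦in x8⟧ = {x2, x3, x4, x5, x7, x8, x9, x10} ∩ {x1, x2, x3, x4, x5, x7, x9} = {x2, x3, x4, x5, x7, x9}
… ∩ ⟦x3 called⟧ = {x2, x3, x4, x5, x7, x9} ∩ {x3, x6, x7, x8, x11} = {x3, x7}
So ⟦farmer in x8 x3 called⟧ = {x3, x7}.

{x3, x7}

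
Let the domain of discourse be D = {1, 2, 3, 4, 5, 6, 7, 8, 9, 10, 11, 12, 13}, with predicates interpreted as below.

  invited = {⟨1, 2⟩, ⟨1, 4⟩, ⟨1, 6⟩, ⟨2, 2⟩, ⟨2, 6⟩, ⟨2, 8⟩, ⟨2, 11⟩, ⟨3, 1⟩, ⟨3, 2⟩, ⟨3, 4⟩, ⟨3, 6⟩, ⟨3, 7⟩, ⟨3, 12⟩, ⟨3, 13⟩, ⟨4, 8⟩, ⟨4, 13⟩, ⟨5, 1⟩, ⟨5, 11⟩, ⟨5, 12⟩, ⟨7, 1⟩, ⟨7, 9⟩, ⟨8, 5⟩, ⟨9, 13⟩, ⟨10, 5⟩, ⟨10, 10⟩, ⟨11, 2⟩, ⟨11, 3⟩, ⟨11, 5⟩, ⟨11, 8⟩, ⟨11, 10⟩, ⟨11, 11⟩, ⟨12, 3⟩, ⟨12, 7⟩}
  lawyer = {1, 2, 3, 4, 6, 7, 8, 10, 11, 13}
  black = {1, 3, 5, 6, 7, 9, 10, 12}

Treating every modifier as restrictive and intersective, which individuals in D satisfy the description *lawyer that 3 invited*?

{1, 2, 4, 6, 7, 13}

⟦that 3 invited⟧ = {x : ⟨3, x⟩ ∈ ⟦invited⟧} = {1, 2, 4, 6, 7, 12, 13}
⟦lawyer⟧ = {1, 2, 3, 4, 6, 7, 8, 10, 11, 13}
… ∩ ⟦that 3 invited⟧ = {1, 2, 3, 4, 6, 7, 8, 10, 11, 13} ∩ {1, 2, 4, 6, 7, 12, 13} = {1, 2, 4, 6, 7, 13}
So ⟦lawyer that 3 invited⟧ = {1, 2, 4, 6, 7, 13}.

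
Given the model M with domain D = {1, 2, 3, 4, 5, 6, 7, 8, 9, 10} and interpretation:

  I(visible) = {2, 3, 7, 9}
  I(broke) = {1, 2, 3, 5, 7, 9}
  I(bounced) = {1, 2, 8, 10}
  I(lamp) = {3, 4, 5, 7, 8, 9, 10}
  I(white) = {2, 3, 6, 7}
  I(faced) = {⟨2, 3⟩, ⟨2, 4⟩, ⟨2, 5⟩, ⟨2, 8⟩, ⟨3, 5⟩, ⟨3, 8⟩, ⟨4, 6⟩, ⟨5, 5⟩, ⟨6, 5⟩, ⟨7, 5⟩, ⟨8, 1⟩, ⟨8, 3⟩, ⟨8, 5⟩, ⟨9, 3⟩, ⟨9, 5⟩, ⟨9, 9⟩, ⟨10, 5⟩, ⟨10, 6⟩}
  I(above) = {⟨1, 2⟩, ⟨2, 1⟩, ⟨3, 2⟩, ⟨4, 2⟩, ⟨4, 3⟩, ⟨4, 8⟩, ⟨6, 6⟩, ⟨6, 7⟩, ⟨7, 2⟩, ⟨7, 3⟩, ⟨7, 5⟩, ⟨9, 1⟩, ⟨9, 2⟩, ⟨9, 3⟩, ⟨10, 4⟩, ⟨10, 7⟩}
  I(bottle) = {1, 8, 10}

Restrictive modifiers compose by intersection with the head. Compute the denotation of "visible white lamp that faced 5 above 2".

⟦that faced 5⟧ = {x : ⟨x, 5⟩ ∈ ⟦faced⟧} = {2, 3, 5, 6, 7, 8, 9, 10}
⟦above 2⟧ = {x : ⟨x, 2⟩ ∈ ⟦above⟧} = {1, 3, 4, 7, 9}
⟦lamp⟧ = {3, 4, 5, 7, 8, 9, 10}
… ∩ ⟦that faced 5⟧ = {3, 4, 5, 7, 8, 9, 10} ∩ {2, 3, 5, 6, 7, 8, 9, 10} = {3, 5, 7, 8, 9, 10}
… ∩ ⟦above 2⟧ = {3, 5, 7, 8, 9, 10} ∩ {1, 3, 4, 7, 9} = {3, 7, 9}
… ∩ ⟦visible⟧ = {3, 7, 9} ∩ {2, 3, 7, 9} = {3, 7, 9}
… ∩ ⟦white⟧ = {3, 7, 9} ∩ {2, 3, 6, 7} = {3, 7}
So ⟦visible white lamp that faced 5 above 2⟧ = {3, 7}.

{3, 7}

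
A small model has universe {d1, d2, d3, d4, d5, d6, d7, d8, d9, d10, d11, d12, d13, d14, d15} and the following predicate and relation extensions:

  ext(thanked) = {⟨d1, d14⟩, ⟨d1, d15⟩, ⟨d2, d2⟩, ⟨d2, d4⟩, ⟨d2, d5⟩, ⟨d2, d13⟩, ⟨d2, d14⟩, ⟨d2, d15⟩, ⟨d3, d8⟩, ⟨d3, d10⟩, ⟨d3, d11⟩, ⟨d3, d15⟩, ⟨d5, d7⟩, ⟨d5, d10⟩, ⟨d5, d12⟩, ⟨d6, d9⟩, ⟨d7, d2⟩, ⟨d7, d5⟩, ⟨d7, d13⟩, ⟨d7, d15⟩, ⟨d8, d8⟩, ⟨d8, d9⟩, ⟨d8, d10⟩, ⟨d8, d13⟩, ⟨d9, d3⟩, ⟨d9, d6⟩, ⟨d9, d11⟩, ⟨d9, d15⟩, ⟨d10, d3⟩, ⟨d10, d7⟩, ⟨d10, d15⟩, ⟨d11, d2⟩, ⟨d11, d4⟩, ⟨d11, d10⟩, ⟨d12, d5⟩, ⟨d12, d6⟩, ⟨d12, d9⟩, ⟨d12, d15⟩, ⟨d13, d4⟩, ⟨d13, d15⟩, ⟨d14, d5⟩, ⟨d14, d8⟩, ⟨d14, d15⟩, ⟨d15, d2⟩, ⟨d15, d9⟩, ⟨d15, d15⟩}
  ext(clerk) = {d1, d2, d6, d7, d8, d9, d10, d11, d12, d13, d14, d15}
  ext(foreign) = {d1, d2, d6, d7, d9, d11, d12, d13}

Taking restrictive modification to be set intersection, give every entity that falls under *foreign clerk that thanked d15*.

⟦that thanked d15⟧ = {x : ⟨x, d15⟩ ∈ ⟦thanked⟧} = {d1, d2, d3, d7, d9, d10, d12, d13, d14, d15}
⟦clerk⟧ = {d1, d2, d6, d7, d8, d9, d10, d11, d12, d13, d14, d15}
… ∩ ⟦that thanked d15⟧ = {d1, d2, d6, d7, d8, d9, d10, d11, d12, d13, d14, d15} ∩ {d1, d2, d3, d7, d9, d10, d12, d13, d14, d15} = {d1, d2, d7, d9, d10, d12, d13, d14, d15}
… ∩ ⟦foreign⟧ = {d1, d2, d7, d9, d10, d12, d13, d14, d15} ∩ {d1, d2, d6, d7, d9, d11, d12, d13} = {d1, d2, d7, d9, d12, d13}
So ⟦foreign clerk that thanked d15⟧ = {d1, d2, d7, d9, d12, d13}.

{d1, d2, d7, d9, d12, d13}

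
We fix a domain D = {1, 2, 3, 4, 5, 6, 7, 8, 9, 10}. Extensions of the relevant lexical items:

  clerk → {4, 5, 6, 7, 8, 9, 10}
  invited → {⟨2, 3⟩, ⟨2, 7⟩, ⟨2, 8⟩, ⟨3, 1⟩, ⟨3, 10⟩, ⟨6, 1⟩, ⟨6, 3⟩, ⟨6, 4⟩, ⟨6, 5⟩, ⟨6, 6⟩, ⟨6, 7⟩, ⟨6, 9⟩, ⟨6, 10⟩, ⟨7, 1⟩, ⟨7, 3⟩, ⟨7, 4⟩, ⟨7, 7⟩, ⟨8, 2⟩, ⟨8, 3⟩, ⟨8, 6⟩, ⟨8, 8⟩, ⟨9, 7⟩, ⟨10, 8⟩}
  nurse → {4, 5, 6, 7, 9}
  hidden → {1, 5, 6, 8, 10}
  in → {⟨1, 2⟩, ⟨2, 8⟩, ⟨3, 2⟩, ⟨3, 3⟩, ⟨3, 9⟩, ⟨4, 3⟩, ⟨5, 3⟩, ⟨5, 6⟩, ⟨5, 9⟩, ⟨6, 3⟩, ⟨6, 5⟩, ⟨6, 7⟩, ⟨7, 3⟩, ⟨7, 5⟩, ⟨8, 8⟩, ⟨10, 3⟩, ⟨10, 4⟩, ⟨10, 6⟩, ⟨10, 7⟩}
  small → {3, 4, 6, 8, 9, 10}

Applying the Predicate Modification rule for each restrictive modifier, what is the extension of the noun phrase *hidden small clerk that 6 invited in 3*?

⟦that 6 invited⟧ = {x : ⟨6, x⟩ ∈ ⟦invited⟧} = {1, 3, 4, 5, 6, 7, 9, 10}
⟦in 3⟧ = {x : ⟨x, 3⟩ ∈ ⟦in⟧} = {3, 4, 5, 6, 7, 10}
⟦clerk⟧ = {4, 5, 6, 7, 8, 9, 10}
… ∩ ⟦that 6 invited⟧ = {4, 5, 6, 7, 8, 9, 10} ∩ {1, 3, 4, 5, 6, 7, 9, 10} = {4, 5, 6, 7, 9, 10}
… ∩ ⟦in 3⟧ = {4, 5, 6, 7, 9, 10} ∩ {3, 4, 5, 6, 7, 10} = {4, 5, 6, 7, 10}
… ∩ ⟦hidden⟧ = {4, 5, 6, 7, 10} ∩ {1, 5, 6, 8, 10} = {5, 6, 10}
… ∩ ⟦small⟧ = {5, 6, 10} ∩ {3, 4, 6, 8, 9, 10} = {6, 10}
So ⟦hidden small clerk that 6 invited in 3⟧ = {6, 10}.

{6, 10}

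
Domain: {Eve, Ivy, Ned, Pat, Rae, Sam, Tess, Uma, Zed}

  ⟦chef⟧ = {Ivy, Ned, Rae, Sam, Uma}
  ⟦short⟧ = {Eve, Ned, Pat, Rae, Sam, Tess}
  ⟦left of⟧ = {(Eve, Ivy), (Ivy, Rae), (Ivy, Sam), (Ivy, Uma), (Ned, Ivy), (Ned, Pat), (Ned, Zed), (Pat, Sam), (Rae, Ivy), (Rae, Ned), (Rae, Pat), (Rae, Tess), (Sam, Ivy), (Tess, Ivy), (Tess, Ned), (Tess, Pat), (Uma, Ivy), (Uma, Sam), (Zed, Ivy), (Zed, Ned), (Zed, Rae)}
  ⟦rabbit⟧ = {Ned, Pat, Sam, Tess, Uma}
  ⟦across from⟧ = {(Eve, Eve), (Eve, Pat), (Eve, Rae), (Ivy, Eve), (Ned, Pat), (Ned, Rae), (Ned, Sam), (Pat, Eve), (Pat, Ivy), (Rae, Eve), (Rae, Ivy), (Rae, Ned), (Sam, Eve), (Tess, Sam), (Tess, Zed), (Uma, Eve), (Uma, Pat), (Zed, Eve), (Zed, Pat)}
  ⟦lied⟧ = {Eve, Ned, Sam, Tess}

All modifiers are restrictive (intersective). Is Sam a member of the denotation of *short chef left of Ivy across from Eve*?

yes

⟦left of Ivy⟧ = {x : ⟨x, Ivy⟩ ∈ ⟦left of⟧} = {Eve, Ned, Rae, Sam, Tess, Uma, Zed}
⟦across from Eve⟧ = {x : ⟨x, Eve⟩ ∈ ⟦across from⟧} = {Eve, Ivy, Pat, Rae, Sam, Uma, Zed}
⟦chef⟧ = {Ivy, Ned, Rae, Sam, Uma}
… ∩ ⟦left of Ivy⟧ = {Ivy, Ned, Rae, Sam, Uma} ∩ {Eve, Ned, Rae, Sam, Tess, Uma, Zed} = {Ned, Rae, Sam, Uma}
… ∩ ⟦across from Eve⟧ = {Ned, Rae, Sam, Uma} ∩ {Eve, Ivy, Pat, Rae, Sam, Uma, Zed} = {Rae, Sam, Uma}
… ∩ ⟦short⟧ = {Rae, Sam, Uma} ∩ {Eve, Ned, Pat, Rae, Sam, Tess} = {Rae, Sam}
⟦short chef left of Ivy across from Eve⟧ = {Rae, Sam}; Sam ∈ this set.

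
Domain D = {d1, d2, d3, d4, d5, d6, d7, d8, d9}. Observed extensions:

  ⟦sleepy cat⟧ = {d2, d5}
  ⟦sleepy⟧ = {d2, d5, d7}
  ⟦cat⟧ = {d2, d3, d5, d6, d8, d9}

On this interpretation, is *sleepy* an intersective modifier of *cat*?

yes

⟦sleepy⟧ ∩ ⟦cat⟧ = {d2, d5, d7} ∩ {d2, d3, d5, d6, d8, d9} = {d2, d5}
Observed ⟦sleepy cat⟧ = {d2, d5}.
These coincide, so the modifier is intersective here.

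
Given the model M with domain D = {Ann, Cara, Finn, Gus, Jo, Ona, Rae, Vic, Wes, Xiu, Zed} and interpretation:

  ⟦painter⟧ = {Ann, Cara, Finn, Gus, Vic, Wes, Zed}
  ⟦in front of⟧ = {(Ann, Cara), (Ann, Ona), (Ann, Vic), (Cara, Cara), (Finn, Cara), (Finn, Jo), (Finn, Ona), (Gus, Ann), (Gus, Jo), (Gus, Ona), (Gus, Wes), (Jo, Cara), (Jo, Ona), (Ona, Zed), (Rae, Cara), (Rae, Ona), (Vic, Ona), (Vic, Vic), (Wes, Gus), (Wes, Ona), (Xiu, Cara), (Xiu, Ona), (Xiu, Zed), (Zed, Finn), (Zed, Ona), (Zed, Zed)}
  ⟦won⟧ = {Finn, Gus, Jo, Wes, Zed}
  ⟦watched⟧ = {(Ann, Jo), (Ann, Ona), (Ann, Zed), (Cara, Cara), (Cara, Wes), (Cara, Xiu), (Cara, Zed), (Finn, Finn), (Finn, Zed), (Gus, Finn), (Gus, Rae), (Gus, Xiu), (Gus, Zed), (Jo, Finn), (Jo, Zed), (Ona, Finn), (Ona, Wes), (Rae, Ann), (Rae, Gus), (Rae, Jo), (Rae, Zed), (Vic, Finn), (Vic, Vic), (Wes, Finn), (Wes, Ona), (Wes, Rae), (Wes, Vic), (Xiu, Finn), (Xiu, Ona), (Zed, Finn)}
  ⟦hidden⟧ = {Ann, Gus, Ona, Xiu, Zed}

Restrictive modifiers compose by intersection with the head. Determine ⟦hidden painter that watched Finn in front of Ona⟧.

{Gus, Zed}

⟦that watched Finn⟧ = {x : ⟨x, Finn⟩ ∈ ⟦watched⟧} = {Finn, Gus, Jo, Ona, Vic, Wes, Xiu, Zed}
⟦in front of Ona⟧ = {x : ⟨x, Ona⟩ ∈ ⟦in front of⟧} = {Ann, Finn, Gus, Jo, Rae, Vic, Wes, Xiu, Zed}
⟦painter⟧ = {Ann, Cara, Finn, Gus, Vic, Wes, Zed}
… ∩ ⟦that watched Finn⟧ = {Ann, Cara, Finn, Gus, Vic, Wes, Zed} ∩ {Finn, Gus, Jo, Ona, Vic, Wes, Xiu, Zed} = {Finn, Gus, Vic, Wes, Zed}
… ∩ ⟦in front of Ona⟧ = {Finn, Gus, Vic, Wes, Zed} ∩ {Ann, Finn, Gus, Jo, Rae, Vic, Wes, Xiu, Zed} = {Finn, Gus, Vic, Wes, Zed}
… ∩ ⟦hidden⟧ = {Finn, Gus, Vic, Wes, Zed} ∩ {Ann, Gus, Ona, Xiu, Zed} = {Gus, Zed}
So ⟦hidden painter that watched Finn in front of Ona⟧ = {Gus, Zed}.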